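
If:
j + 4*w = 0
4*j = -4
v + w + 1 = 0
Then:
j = -1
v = -5/4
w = 1/4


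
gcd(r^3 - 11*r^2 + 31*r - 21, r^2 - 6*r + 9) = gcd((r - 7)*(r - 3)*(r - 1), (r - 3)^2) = r - 3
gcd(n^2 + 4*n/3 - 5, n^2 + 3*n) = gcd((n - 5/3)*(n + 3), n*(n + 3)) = n + 3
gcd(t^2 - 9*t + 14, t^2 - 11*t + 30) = 1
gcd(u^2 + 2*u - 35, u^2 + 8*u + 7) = u + 7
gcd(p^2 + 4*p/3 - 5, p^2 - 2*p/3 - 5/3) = p - 5/3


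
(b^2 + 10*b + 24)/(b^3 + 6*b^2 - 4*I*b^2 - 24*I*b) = (b + 4)/(b*(b - 4*I))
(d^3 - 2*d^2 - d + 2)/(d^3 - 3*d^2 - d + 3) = (d - 2)/(d - 3)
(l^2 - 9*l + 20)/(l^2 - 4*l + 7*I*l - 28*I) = (l - 5)/(l + 7*I)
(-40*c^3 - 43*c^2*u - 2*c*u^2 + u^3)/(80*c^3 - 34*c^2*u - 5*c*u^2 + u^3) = (c + u)/(-2*c + u)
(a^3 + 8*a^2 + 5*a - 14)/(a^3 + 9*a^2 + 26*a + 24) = (a^2 + 6*a - 7)/(a^2 + 7*a + 12)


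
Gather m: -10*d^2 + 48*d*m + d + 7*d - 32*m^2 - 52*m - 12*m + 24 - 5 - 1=-10*d^2 + 8*d - 32*m^2 + m*(48*d - 64) + 18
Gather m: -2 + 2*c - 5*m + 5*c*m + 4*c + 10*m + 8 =6*c + m*(5*c + 5) + 6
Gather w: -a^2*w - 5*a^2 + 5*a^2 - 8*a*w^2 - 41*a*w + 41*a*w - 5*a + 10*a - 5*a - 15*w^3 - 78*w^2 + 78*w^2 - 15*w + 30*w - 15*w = -a^2*w - 8*a*w^2 - 15*w^3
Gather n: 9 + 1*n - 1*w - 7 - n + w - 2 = 0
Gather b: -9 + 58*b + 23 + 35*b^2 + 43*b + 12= 35*b^2 + 101*b + 26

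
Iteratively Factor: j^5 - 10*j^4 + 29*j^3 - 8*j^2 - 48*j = (j - 3)*(j^4 - 7*j^3 + 8*j^2 + 16*j) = (j - 3)*(j + 1)*(j^3 - 8*j^2 + 16*j) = (j - 4)*(j - 3)*(j + 1)*(j^2 - 4*j) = j*(j - 4)*(j - 3)*(j + 1)*(j - 4)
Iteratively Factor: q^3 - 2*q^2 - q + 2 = (q - 1)*(q^2 - q - 2) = (q - 2)*(q - 1)*(q + 1)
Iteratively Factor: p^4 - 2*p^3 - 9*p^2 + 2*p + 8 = (p + 1)*(p^3 - 3*p^2 - 6*p + 8) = (p - 1)*(p + 1)*(p^2 - 2*p - 8) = (p - 4)*(p - 1)*(p + 1)*(p + 2)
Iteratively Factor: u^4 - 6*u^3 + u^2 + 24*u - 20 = (u - 1)*(u^3 - 5*u^2 - 4*u + 20) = (u - 1)*(u + 2)*(u^2 - 7*u + 10) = (u - 2)*(u - 1)*(u + 2)*(u - 5)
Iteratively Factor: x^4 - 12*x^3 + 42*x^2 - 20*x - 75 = (x - 3)*(x^3 - 9*x^2 + 15*x + 25) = (x - 5)*(x - 3)*(x^2 - 4*x - 5) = (x - 5)^2*(x - 3)*(x + 1)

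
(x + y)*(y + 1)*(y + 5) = x*y^2 + 6*x*y + 5*x + y^3 + 6*y^2 + 5*y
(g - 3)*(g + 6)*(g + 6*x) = g^3 + 6*g^2*x + 3*g^2 + 18*g*x - 18*g - 108*x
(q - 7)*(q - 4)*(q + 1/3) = q^3 - 32*q^2/3 + 73*q/3 + 28/3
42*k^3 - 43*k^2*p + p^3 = (-6*k + p)*(-k + p)*(7*k + p)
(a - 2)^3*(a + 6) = a^4 - 24*a^2 + 64*a - 48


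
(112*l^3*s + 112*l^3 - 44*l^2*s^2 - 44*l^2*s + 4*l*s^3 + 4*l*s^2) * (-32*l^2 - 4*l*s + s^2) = -3584*l^5*s - 3584*l^5 + 960*l^4*s^2 + 960*l^4*s + 160*l^3*s^3 + 160*l^3*s^2 - 60*l^2*s^4 - 60*l^2*s^3 + 4*l*s^5 + 4*l*s^4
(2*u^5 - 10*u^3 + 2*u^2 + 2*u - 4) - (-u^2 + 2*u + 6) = 2*u^5 - 10*u^3 + 3*u^2 - 10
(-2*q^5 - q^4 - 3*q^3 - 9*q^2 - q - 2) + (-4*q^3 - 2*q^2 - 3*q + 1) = -2*q^5 - q^4 - 7*q^3 - 11*q^2 - 4*q - 1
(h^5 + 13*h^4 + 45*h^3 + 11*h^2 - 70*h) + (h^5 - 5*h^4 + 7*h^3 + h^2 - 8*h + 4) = 2*h^5 + 8*h^4 + 52*h^3 + 12*h^2 - 78*h + 4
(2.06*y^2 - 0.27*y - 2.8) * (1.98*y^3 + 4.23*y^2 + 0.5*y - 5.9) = 4.0788*y^5 + 8.1792*y^4 - 5.6561*y^3 - 24.133*y^2 + 0.193*y + 16.52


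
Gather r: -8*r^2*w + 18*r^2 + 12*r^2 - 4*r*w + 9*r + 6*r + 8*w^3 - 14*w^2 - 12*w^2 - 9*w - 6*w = r^2*(30 - 8*w) + r*(15 - 4*w) + 8*w^3 - 26*w^2 - 15*w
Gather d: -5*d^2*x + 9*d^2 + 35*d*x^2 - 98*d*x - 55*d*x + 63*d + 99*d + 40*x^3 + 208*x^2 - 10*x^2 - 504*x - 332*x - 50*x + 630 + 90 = d^2*(9 - 5*x) + d*(35*x^2 - 153*x + 162) + 40*x^3 + 198*x^2 - 886*x + 720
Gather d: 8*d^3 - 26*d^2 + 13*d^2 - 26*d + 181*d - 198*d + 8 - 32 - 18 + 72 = 8*d^3 - 13*d^2 - 43*d + 30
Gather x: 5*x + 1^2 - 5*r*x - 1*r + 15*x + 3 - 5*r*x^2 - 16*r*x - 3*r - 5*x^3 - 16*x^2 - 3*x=-4*r - 5*x^3 + x^2*(-5*r - 16) + x*(17 - 21*r) + 4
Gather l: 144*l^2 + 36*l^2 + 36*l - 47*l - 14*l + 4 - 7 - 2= 180*l^2 - 25*l - 5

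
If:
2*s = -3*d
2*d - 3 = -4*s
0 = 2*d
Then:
No Solution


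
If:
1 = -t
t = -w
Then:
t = -1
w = 1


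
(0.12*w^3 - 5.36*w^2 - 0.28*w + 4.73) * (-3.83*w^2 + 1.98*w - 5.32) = -0.4596*w^5 + 20.7664*w^4 - 10.1788*w^3 + 9.8449*w^2 + 10.855*w - 25.1636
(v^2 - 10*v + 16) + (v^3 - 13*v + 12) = v^3 + v^2 - 23*v + 28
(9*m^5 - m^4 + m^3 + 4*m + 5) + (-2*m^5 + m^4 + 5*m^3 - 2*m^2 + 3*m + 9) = 7*m^5 + 6*m^3 - 2*m^2 + 7*m + 14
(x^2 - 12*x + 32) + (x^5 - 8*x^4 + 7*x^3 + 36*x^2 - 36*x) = x^5 - 8*x^4 + 7*x^3 + 37*x^2 - 48*x + 32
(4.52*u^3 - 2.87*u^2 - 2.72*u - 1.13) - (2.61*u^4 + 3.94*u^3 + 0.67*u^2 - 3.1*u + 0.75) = -2.61*u^4 + 0.58*u^3 - 3.54*u^2 + 0.38*u - 1.88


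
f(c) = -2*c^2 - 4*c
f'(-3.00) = 8.00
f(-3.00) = -6.00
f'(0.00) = -4.00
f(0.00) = 0.00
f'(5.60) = -26.40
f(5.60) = -85.12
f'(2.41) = -13.64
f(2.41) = -21.26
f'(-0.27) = -2.92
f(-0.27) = 0.93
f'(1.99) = -11.96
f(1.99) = -15.88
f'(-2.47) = 5.88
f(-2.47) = -2.32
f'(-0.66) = -1.36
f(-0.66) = 1.77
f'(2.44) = -13.76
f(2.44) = -21.67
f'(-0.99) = -0.04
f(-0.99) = 2.00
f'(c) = -4*c - 4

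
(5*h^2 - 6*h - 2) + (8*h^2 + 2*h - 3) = 13*h^2 - 4*h - 5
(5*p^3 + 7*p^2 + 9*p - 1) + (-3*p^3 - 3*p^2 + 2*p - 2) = 2*p^3 + 4*p^2 + 11*p - 3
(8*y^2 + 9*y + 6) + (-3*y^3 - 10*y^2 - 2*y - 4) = -3*y^3 - 2*y^2 + 7*y + 2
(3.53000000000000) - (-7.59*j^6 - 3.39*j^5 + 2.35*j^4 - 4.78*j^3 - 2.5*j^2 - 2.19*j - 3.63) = 7.59*j^6 + 3.39*j^5 - 2.35*j^4 + 4.78*j^3 + 2.5*j^2 + 2.19*j + 7.16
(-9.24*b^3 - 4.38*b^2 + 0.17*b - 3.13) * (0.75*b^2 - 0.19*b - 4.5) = -6.93*b^5 - 1.5294*b^4 + 42.5397*b^3 + 17.3302*b^2 - 0.1703*b + 14.085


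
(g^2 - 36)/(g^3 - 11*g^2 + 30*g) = (g + 6)/(g*(g - 5))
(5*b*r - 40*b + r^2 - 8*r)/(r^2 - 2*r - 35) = (-5*b*r + 40*b - r^2 + 8*r)/(-r^2 + 2*r + 35)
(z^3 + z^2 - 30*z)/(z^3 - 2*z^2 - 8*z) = (-z^2 - z + 30)/(-z^2 + 2*z + 8)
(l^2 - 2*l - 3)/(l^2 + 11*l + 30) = (l^2 - 2*l - 3)/(l^2 + 11*l + 30)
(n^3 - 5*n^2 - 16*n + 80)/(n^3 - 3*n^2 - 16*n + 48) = (n - 5)/(n - 3)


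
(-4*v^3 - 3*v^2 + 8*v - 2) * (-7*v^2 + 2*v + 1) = 28*v^5 + 13*v^4 - 66*v^3 + 27*v^2 + 4*v - 2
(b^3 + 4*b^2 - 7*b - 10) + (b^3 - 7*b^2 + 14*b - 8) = 2*b^3 - 3*b^2 + 7*b - 18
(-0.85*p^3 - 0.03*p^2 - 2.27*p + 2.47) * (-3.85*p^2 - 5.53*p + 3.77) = 3.2725*p^5 + 4.816*p^4 + 5.7009*p^3 + 2.9305*p^2 - 22.217*p + 9.3119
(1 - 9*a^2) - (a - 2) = -9*a^2 - a + 3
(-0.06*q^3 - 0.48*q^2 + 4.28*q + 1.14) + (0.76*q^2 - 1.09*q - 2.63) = -0.06*q^3 + 0.28*q^2 + 3.19*q - 1.49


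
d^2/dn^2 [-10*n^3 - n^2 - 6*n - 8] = -60*n - 2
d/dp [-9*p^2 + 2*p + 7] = 2 - 18*p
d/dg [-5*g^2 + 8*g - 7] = 8 - 10*g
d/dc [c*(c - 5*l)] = 2*c - 5*l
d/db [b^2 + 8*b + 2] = 2*b + 8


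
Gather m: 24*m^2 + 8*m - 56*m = 24*m^2 - 48*m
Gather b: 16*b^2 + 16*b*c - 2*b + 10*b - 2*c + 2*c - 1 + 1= 16*b^2 + b*(16*c + 8)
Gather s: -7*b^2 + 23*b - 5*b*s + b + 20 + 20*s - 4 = -7*b^2 + 24*b + s*(20 - 5*b) + 16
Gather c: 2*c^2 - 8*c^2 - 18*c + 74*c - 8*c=-6*c^2 + 48*c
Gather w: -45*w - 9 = -45*w - 9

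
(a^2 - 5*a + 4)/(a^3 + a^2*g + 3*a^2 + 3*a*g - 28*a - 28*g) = (a - 1)/(a^2 + a*g + 7*a + 7*g)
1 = 1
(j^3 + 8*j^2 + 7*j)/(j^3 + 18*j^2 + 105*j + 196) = j*(j + 1)/(j^2 + 11*j + 28)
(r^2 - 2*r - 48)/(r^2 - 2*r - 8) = (-r^2 + 2*r + 48)/(-r^2 + 2*r + 8)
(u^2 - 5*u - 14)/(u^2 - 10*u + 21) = (u + 2)/(u - 3)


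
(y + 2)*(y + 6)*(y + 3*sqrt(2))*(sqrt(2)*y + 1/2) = sqrt(2)*y^4 + 13*y^3/2 + 8*sqrt(2)*y^3 + 27*sqrt(2)*y^2/2 + 52*y^2 + 12*sqrt(2)*y + 78*y + 18*sqrt(2)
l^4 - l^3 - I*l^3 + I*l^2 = l^2*(l - 1)*(l - I)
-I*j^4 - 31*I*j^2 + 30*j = j*(j - 6*I)*(j + 5*I)*(-I*j + 1)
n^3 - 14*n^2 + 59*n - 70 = (n - 7)*(n - 5)*(n - 2)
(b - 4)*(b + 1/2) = b^2 - 7*b/2 - 2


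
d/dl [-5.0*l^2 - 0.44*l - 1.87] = -10.0*l - 0.44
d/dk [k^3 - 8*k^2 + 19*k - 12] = 3*k^2 - 16*k + 19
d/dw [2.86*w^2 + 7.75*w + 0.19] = 5.72*w + 7.75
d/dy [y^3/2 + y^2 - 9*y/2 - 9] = 3*y^2/2 + 2*y - 9/2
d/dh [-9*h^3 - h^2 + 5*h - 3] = -27*h^2 - 2*h + 5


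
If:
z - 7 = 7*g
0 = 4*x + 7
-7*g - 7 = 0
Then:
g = -1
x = -7/4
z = 0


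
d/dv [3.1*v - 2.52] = 3.10000000000000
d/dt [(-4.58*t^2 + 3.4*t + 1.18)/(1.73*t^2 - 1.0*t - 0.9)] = (-1.302*t^2 + 4.1612*t - 1.88)/(2.9929*t^4 - 3.46*t^3 - 2.114*t^2 + 1.8*t + 0.81)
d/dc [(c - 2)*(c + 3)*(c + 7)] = 3*c^2 + 16*c + 1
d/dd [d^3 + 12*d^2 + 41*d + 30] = 3*d^2 + 24*d + 41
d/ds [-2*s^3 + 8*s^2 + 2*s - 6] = -6*s^2 + 16*s + 2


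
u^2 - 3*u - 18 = (u - 6)*(u + 3)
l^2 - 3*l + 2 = (l - 2)*(l - 1)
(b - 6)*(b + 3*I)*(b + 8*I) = b^3 - 6*b^2 + 11*I*b^2 - 24*b - 66*I*b + 144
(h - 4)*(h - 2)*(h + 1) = h^3 - 5*h^2 + 2*h + 8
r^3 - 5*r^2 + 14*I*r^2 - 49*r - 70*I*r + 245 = (r - 5)*(r + 7*I)^2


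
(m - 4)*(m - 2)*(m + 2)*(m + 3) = m^4 - m^3 - 16*m^2 + 4*m + 48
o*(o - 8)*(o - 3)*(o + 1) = o^4 - 10*o^3 + 13*o^2 + 24*o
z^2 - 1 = (z - 1)*(z + 1)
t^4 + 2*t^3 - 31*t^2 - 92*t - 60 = (t - 6)*(t + 1)*(t + 2)*(t + 5)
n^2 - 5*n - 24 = (n - 8)*(n + 3)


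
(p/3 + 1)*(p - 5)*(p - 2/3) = p^3/3 - 8*p^2/9 - 41*p/9 + 10/3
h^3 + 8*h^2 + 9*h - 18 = (h - 1)*(h + 3)*(h + 6)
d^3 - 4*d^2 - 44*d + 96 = (d - 8)*(d - 2)*(d + 6)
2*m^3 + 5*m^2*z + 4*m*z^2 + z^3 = (m + z)^2*(2*m + z)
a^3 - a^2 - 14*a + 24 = (a - 3)*(a - 2)*(a + 4)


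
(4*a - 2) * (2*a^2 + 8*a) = 8*a^3 + 28*a^2 - 16*a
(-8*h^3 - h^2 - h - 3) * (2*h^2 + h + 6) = -16*h^5 - 10*h^4 - 51*h^3 - 13*h^2 - 9*h - 18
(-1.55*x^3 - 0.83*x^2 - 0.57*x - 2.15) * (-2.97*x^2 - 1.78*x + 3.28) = 4.6035*x^5 + 5.2241*x^4 - 1.9137*x^3 + 4.6777*x^2 + 1.9574*x - 7.052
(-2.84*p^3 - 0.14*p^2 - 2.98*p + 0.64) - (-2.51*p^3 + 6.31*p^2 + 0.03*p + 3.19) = -0.33*p^3 - 6.45*p^2 - 3.01*p - 2.55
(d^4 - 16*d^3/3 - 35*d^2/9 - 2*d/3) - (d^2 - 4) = d^4 - 16*d^3/3 - 44*d^2/9 - 2*d/3 + 4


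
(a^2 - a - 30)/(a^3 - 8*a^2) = (a^2 - a - 30)/(a^2*(a - 8))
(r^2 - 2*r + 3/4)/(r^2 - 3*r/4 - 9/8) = 2*(2*r - 1)/(4*r + 3)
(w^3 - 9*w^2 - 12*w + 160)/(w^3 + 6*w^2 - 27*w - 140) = (w - 8)/(w + 7)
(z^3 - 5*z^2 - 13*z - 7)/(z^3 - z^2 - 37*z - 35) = (z + 1)/(z + 5)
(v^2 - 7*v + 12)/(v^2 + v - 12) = (v - 4)/(v + 4)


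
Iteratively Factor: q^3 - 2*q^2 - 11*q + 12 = (q - 4)*(q^2 + 2*q - 3) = (q - 4)*(q + 3)*(q - 1)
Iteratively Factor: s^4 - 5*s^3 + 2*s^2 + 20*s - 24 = (s + 2)*(s^3 - 7*s^2 + 16*s - 12) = (s - 3)*(s + 2)*(s^2 - 4*s + 4) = (s - 3)*(s - 2)*(s + 2)*(s - 2)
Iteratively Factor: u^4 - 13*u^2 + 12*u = (u + 4)*(u^3 - 4*u^2 + 3*u) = (u - 3)*(u + 4)*(u^2 - u) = (u - 3)*(u - 1)*(u + 4)*(u)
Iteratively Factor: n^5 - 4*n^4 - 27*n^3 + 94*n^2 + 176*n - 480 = (n - 5)*(n^4 + n^3 - 22*n^2 - 16*n + 96) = (n - 5)*(n - 4)*(n^3 + 5*n^2 - 2*n - 24) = (n - 5)*(n - 4)*(n - 2)*(n^2 + 7*n + 12) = (n - 5)*(n - 4)*(n - 2)*(n + 3)*(n + 4)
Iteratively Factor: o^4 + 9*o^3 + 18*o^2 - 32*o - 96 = (o + 4)*(o^3 + 5*o^2 - 2*o - 24) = (o + 4)^2*(o^2 + o - 6) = (o + 3)*(o + 4)^2*(o - 2)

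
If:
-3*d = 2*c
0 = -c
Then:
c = 0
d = 0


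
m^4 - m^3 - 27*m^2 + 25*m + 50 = (m - 5)*(m - 2)*(m + 1)*(m + 5)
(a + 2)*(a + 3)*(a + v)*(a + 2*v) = a^4 + 3*a^3*v + 5*a^3 + 2*a^2*v^2 + 15*a^2*v + 6*a^2 + 10*a*v^2 + 18*a*v + 12*v^2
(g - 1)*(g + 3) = g^2 + 2*g - 3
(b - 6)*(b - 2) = b^2 - 8*b + 12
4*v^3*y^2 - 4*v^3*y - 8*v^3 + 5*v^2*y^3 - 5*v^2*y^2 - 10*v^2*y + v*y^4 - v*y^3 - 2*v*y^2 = (v + y)*(4*v + y)*(y - 2)*(v*y + v)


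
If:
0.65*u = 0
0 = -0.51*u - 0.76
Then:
No Solution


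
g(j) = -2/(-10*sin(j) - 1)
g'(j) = -20*cos(j)/(-10*sin(j) - 1)^2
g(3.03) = 0.95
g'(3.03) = 4.45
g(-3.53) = 0.42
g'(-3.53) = 0.81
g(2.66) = 0.36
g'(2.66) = 0.56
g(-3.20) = 1.26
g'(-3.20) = 7.96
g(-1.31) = -0.23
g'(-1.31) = -0.07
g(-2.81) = -0.89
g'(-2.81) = 3.72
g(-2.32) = -0.32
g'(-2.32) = 0.34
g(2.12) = 0.21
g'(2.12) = 0.11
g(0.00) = 2.00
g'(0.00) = -20.00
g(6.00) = -1.11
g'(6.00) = -5.97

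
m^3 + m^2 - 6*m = m*(m - 2)*(m + 3)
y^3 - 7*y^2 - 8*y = y*(y - 8)*(y + 1)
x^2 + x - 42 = (x - 6)*(x + 7)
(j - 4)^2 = j^2 - 8*j + 16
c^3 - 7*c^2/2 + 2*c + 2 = (c - 2)^2*(c + 1/2)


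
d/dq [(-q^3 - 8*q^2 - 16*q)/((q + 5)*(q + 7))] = (-q^4 - 24*q^3 - 185*q^2 - 560*q - 560)/(q^4 + 24*q^3 + 214*q^2 + 840*q + 1225)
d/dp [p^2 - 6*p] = 2*p - 6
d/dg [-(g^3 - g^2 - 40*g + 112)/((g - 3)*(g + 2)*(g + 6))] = 2*(-3*g^4 - 28*g^3 + 116*g^2 + 524*g - 1392)/(g^6 + 10*g^5 + g^4 - 192*g^3 - 216*g^2 + 864*g + 1296)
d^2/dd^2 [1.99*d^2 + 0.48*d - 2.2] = 3.98000000000000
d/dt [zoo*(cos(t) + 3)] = zoo*sin(t)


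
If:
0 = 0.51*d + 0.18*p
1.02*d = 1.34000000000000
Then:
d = 1.31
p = -3.72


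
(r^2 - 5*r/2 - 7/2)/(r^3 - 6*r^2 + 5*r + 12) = (r - 7/2)/(r^2 - 7*r + 12)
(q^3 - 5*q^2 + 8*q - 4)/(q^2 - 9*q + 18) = (q^3 - 5*q^2 + 8*q - 4)/(q^2 - 9*q + 18)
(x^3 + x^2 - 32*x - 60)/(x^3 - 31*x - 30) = (x + 2)/(x + 1)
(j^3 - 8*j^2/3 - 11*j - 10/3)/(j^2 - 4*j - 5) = (3*j^2 + 7*j + 2)/(3*(j + 1))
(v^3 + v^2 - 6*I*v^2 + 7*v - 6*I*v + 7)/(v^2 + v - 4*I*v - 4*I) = (v^2 - 6*I*v + 7)/(v - 4*I)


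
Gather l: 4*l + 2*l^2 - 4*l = 2*l^2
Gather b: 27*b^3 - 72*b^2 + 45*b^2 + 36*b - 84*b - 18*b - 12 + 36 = 27*b^3 - 27*b^2 - 66*b + 24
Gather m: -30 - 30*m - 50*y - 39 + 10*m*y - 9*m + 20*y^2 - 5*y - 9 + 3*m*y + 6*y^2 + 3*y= m*(13*y - 39) + 26*y^2 - 52*y - 78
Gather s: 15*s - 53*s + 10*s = -28*s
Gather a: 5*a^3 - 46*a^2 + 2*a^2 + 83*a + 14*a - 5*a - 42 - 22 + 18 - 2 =5*a^3 - 44*a^2 + 92*a - 48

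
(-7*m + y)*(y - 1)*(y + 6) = -7*m*y^2 - 35*m*y + 42*m + y^3 + 5*y^2 - 6*y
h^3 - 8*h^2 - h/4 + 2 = (h - 8)*(h - 1/2)*(h + 1/2)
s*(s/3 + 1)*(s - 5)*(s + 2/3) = s^4/3 - 4*s^3/9 - 49*s^2/9 - 10*s/3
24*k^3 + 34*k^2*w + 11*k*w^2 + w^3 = (k + w)*(4*k + w)*(6*k + w)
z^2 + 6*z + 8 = (z + 2)*(z + 4)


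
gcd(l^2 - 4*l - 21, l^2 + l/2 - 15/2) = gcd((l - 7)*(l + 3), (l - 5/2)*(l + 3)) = l + 3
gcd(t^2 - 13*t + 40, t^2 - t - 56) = t - 8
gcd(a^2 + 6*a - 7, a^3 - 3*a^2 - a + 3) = a - 1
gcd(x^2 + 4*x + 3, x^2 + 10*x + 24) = 1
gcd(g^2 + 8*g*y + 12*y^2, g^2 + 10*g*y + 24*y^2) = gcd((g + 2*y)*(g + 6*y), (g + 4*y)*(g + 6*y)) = g + 6*y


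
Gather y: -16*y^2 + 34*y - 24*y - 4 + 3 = -16*y^2 + 10*y - 1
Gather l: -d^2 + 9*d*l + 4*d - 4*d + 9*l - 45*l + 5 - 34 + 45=-d^2 + l*(9*d - 36) + 16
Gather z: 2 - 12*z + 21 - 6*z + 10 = 33 - 18*z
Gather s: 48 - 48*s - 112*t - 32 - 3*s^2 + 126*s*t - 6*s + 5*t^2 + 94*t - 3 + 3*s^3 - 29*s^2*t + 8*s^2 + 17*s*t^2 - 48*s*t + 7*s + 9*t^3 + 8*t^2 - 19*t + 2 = 3*s^3 + s^2*(5 - 29*t) + s*(17*t^2 + 78*t - 47) + 9*t^3 + 13*t^2 - 37*t + 15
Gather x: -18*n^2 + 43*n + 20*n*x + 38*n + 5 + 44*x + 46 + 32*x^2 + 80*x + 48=-18*n^2 + 81*n + 32*x^2 + x*(20*n + 124) + 99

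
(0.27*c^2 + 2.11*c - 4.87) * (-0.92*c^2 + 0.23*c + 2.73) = -0.2484*c^4 - 1.8791*c^3 + 5.7028*c^2 + 4.6402*c - 13.2951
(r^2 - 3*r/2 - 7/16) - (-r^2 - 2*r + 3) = 2*r^2 + r/2 - 55/16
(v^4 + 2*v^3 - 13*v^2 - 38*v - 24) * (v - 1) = v^5 + v^4 - 15*v^3 - 25*v^2 + 14*v + 24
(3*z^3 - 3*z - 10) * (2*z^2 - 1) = 6*z^5 - 9*z^3 - 20*z^2 + 3*z + 10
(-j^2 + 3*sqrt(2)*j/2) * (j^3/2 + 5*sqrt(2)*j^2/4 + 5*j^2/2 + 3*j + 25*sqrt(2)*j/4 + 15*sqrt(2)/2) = -j^5/2 - 5*j^4/2 - sqrt(2)*j^4/2 - 5*sqrt(2)*j^3/2 + 3*j^3/4 - 3*sqrt(2)*j^2 + 75*j^2/4 + 45*j/2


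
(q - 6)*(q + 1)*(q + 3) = q^3 - 2*q^2 - 21*q - 18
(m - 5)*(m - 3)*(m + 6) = m^3 - 2*m^2 - 33*m + 90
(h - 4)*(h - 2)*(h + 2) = h^3 - 4*h^2 - 4*h + 16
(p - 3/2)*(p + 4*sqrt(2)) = p^2 - 3*p/2 + 4*sqrt(2)*p - 6*sqrt(2)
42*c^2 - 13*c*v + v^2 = (-7*c + v)*(-6*c + v)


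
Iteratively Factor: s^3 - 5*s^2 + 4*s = (s - 1)*(s^2 - 4*s) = s*(s - 1)*(s - 4)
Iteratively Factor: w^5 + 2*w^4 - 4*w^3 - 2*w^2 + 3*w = (w + 3)*(w^4 - w^3 - w^2 + w) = (w + 1)*(w + 3)*(w^3 - 2*w^2 + w) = (w - 1)*(w + 1)*(w + 3)*(w^2 - w) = w*(w - 1)*(w + 1)*(w + 3)*(w - 1)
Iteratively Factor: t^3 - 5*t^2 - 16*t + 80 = (t - 5)*(t^2 - 16) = (t - 5)*(t + 4)*(t - 4)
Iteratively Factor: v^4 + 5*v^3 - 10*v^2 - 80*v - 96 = (v - 4)*(v^3 + 9*v^2 + 26*v + 24) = (v - 4)*(v + 2)*(v^2 + 7*v + 12) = (v - 4)*(v + 2)*(v + 3)*(v + 4)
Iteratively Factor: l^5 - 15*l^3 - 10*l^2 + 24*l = (l + 2)*(l^4 - 2*l^3 - 11*l^2 + 12*l) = (l + 2)*(l + 3)*(l^3 - 5*l^2 + 4*l) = (l - 4)*(l + 2)*(l + 3)*(l^2 - l) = l*(l - 4)*(l + 2)*(l + 3)*(l - 1)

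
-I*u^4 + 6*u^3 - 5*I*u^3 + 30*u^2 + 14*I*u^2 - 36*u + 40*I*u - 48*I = (u + 6)*(u + 2*I)*(u + 4*I)*(-I*u + I)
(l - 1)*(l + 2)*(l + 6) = l^3 + 7*l^2 + 4*l - 12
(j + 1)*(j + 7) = j^2 + 8*j + 7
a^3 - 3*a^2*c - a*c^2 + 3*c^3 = (a - 3*c)*(a - c)*(a + c)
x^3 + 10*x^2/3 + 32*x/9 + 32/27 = (x + 2/3)*(x + 4/3)^2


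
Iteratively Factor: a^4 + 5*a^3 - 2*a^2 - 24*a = (a - 2)*(a^3 + 7*a^2 + 12*a) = a*(a - 2)*(a^2 + 7*a + 12) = a*(a - 2)*(a + 3)*(a + 4)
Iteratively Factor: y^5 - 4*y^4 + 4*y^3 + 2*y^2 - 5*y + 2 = (y - 1)*(y^4 - 3*y^3 + y^2 + 3*y - 2) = (y - 2)*(y - 1)*(y^3 - y^2 - y + 1) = (y - 2)*(y - 1)^2*(y^2 - 1) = (y - 2)*(y - 1)^3*(y + 1)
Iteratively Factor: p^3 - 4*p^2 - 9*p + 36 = (p + 3)*(p^2 - 7*p + 12) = (p - 4)*(p + 3)*(p - 3)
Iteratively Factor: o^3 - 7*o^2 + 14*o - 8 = (o - 4)*(o^2 - 3*o + 2) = (o - 4)*(o - 2)*(o - 1)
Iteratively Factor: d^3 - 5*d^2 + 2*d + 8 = (d - 4)*(d^2 - d - 2) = (d - 4)*(d - 2)*(d + 1)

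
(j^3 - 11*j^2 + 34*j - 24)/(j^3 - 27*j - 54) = (j^2 - 5*j + 4)/(j^2 + 6*j + 9)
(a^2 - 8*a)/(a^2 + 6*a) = (a - 8)/(a + 6)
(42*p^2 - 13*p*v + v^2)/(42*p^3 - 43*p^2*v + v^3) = (7*p - v)/(7*p^2 - 6*p*v - v^2)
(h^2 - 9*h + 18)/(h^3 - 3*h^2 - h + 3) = (h - 6)/(h^2 - 1)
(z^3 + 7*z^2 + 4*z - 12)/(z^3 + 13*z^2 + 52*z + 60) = (z - 1)/(z + 5)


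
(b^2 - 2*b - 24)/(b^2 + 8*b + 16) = (b - 6)/(b + 4)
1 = 1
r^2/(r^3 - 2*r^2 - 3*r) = r/(r^2 - 2*r - 3)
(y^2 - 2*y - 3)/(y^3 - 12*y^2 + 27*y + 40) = (y - 3)/(y^2 - 13*y + 40)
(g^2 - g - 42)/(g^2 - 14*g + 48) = (g^2 - g - 42)/(g^2 - 14*g + 48)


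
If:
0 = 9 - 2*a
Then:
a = 9/2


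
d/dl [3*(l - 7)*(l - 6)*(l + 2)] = 9*l^2 - 66*l + 48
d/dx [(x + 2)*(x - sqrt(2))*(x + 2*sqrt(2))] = 3*x^2 + 2*sqrt(2)*x + 4*x - 4 + 2*sqrt(2)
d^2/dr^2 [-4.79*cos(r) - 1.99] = 4.79*cos(r)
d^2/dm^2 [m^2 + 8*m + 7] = 2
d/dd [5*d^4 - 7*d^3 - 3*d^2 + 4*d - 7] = 20*d^3 - 21*d^2 - 6*d + 4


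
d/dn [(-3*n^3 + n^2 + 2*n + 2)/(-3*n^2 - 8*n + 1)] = (9*n^4 + 48*n^3 - 11*n^2 + 14*n + 18)/(9*n^4 + 48*n^3 + 58*n^2 - 16*n + 1)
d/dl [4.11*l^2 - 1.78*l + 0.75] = 8.22*l - 1.78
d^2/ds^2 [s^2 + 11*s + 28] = 2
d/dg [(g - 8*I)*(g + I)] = 2*g - 7*I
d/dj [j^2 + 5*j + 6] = 2*j + 5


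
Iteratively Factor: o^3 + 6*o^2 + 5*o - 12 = (o + 3)*(o^2 + 3*o - 4) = (o - 1)*(o + 3)*(o + 4)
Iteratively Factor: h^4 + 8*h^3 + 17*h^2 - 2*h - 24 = (h + 2)*(h^3 + 6*h^2 + 5*h - 12) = (h + 2)*(h + 3)*(h^2 + 3*h - 4) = (h + 2)*(h + 3)*(h + 4)*(h - 1)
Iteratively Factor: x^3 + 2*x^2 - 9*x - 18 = (x + 3)*(x^2 - x - 6) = (x - 3)*(x + 3)*(x + 2)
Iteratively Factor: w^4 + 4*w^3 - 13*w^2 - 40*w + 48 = (w - 1)*(w^3 + 5*w^2 - 8*w - 48) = (w - 1)*(w + 4)*(w^2 + w - 12) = (w - 3)*(w - 1)*(w + 4)*(w + 4)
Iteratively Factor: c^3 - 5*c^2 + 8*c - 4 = (c - 1)*(c^2 - 4*c + 4) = (c - 2)*(c - 1)*(c - 2)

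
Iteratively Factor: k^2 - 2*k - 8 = (k + 2)*(k - 4)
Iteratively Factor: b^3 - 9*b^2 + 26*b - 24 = (b - 3)*(b^2 - 6*b + 8) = (b - 4)*(b - 3)*(b - 2)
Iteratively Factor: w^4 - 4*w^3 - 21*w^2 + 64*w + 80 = (w - 4)*(w^3 - 21*w - 20) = (w - 4)*(w + 4)*(w^2 - 4*w - 5) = (w - 5)*(w - 4)*(w + 4)*(w + 1)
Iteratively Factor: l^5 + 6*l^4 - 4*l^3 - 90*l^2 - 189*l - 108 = (l + 3)*(l^4 + 3*l^3 - 13*l^2 - 51*l - 36) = (l + 1)*(l + 3)*(l^3 + 2*l^2 - 15*l - 36) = (l - 4)*(l + 1)*(l + 3)*(l^2 + 6*l + 9) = (l - 4)*(l + 1)*(l + 3)^2*(l + 3)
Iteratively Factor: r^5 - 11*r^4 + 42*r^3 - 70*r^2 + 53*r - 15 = (r - 1)*(r^4 - 10*r^3 + 32*r^2 - 38*r + 15) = (r - 1)^2*(r^3 - 9*r^2 + 23*r - 15) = (r - 1)^3*(r^2 - 8*r + 15) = (r - 5)*(r - 1)^3*(r - 3)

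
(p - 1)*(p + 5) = p^2 + 4*p - 5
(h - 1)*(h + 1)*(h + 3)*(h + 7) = h^4 + 10*h^3 + 20*h^2 - 10*h - 21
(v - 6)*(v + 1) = v^2 - 5*v - 6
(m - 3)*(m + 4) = m^2 + m - 12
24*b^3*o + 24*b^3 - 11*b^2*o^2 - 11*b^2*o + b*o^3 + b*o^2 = (-8*b + o)*(-3*b + o)*(b*o + b)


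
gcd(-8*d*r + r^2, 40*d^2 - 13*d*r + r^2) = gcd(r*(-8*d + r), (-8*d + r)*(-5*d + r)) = -8*d + r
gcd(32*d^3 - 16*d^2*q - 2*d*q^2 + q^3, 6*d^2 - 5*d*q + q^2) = -2*d + q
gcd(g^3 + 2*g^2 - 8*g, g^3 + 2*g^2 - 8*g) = g^3 + 2*g^2 - 8*g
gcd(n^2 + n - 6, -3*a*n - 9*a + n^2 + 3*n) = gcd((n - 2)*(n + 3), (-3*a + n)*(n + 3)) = n + 3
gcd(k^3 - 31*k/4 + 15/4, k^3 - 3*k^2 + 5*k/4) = k^2 - 3*k + 5/4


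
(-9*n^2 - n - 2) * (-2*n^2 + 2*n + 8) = 18*n^4 - 16*n^3 - 70*n^2 - 12*n - 16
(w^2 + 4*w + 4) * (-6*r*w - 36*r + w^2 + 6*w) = -6*r*w^3 - 60*r*w^2 - 168*r*w - 144*r + w^4 + 10*w^3 + 28*w^2 + 24*w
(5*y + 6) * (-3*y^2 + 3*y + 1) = -15*y^3 - 3*y^2 + 23*y + 6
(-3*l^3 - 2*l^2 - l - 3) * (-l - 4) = 3*l^4 + 14*l^3 + 9*l^2 + 7*l + 12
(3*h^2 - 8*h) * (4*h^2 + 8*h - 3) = 12*h^4 - 8*h^3 - 73*h^2 + 24*h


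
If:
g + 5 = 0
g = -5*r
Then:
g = -5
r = 1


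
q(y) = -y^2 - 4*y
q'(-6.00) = 8.00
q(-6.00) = -12.00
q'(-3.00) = 2.00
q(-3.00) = 3.00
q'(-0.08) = -3.84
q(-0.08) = 0.31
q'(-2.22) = 0.44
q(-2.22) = 3.95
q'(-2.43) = 0.86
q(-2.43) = 3.82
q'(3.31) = -10.62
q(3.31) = -24.20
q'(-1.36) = -1.28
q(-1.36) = 3.59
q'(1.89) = -7.78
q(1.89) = -11.13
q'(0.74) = -5.48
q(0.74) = -3.51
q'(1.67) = -7.34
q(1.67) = -9.47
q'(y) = -2*y - 4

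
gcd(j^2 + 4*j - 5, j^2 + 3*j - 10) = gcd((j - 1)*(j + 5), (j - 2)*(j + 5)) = j + 5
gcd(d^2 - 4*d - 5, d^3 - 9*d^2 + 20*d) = d - 5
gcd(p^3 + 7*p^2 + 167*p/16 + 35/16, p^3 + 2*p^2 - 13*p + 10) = p + 5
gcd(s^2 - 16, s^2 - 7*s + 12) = s - 4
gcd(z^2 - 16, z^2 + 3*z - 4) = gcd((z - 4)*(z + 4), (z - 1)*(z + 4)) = z + 4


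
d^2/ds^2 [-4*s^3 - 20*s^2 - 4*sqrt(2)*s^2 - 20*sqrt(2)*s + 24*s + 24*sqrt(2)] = -24*s - 40 - 8*sqrt(2)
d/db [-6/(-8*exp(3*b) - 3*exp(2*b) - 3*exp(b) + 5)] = (-144*exp(2*b) - 36*exp(b) - 18)*exp(b)/(8*exp(3*b) + 3*exp(2*b) + 3*exp(b) - 5)^2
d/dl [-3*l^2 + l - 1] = 1 - 6*l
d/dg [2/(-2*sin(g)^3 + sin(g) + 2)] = 4*(cos(g) - 3*cos(3*g))/(sin(g) - sin(3*g) - 4)^2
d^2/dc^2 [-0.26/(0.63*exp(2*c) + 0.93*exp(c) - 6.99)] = ((0.6552*exp(c) + 0.2418)*(0.63*exp(2*c) + 0.93*exp(c) - 6.99) - 0.26*(1.26*exp(c) + 0.93)*(2.52*exp(c) + 1.86)*exp(c))*exp(c)/(0.63*exp(2*c) + 0.93*exp(c) - 6.99)^3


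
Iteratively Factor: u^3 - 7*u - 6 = (u - 3)*(u^2 + 3*u + 2) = (u - 3)*(u + 2)*(u + 1)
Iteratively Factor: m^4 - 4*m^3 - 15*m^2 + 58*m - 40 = (m + 4)*(m^3 - 8*m^2 + 17*m - 10) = (m - 1)*(m + 4)*(m^2 - 7*m + 10) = (m - 5)*(m - 1)*(m + 4)*(m - 2)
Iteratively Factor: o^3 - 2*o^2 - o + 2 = (o - 1)*(o^2 - o - 2) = (o - 2)*(o - 1)*(o + 1)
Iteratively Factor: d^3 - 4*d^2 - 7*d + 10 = (d - 5)*(d^2 + d - 2) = (d - 5)*(d + 2)*(d - 1)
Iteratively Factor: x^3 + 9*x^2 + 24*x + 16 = (x + 4)*(x^2 + 5*x + 4) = (x + 1)*(x + 4)*(x + 4)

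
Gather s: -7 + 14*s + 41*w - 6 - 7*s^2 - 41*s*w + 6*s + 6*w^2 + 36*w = -7*s^2 + s*(20 - 41*w) + 6*w^2 + 77*w - 13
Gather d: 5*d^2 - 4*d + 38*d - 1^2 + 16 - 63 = 5*d^2 + 34*d - 48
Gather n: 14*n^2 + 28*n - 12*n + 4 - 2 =14*n^2 + 16*n + 2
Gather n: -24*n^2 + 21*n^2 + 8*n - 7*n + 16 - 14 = -3*n^2 + n + 2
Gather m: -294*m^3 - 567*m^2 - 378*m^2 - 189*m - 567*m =-294*m^3 - 945*m^2 - 756*m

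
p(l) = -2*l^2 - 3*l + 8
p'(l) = -4*l - 3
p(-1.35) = 8.40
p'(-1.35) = 2.40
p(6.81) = -105.18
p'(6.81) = -30.24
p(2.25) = -8.88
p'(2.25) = -12.00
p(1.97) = -5.67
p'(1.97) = -10.88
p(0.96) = 3.28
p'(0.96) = -6.84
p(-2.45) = 3.34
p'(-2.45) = 6.80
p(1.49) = -0.91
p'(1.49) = -8.96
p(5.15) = -60.50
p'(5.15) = -23.60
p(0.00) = 8.00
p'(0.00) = -3.00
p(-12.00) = -244.00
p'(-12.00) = 45.00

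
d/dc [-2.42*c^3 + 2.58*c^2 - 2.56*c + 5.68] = -7.26*c^2 + 5.16*c - 2.56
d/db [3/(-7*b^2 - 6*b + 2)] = 6*(7*b + 3)/(7*b^2 + 6*b - 2)^2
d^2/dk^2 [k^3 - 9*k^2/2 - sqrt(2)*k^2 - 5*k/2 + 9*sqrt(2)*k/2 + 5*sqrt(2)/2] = 6*k - 9 - 2*sqrt(2)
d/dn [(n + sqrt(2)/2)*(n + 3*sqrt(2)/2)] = 2*n + 2*sqrt(2)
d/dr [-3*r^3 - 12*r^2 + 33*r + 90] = -9*r^2 - 24*r + 33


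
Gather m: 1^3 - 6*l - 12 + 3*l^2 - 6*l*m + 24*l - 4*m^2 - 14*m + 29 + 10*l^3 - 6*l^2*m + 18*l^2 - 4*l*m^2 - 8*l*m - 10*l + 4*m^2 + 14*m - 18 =10*l^3 + 21*l^2 - 4*l*m^2 + 8*l + m*(-6*l^2 - 14*l)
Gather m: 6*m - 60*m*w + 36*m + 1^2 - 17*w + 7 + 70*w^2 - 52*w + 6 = m*(42 - 60*w) + 70*w^2 - 69*w + 14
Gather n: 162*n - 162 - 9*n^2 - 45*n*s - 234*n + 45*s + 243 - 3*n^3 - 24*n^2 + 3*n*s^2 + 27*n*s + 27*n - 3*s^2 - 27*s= -3*n^3 - 33*n^2 + n*(3*s^2 - 18*s - 45) - 3*s^2 + 18*s + 81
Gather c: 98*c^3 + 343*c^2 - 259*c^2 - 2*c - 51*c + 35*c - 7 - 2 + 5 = 98*c^3 + 84*c^2 - 18*c - 4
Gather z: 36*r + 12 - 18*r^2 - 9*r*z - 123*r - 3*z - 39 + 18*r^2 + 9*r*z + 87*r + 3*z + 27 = 0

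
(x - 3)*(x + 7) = x^2 + 4*x - 21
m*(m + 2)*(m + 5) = m^3 + 7*m^2 + 10*m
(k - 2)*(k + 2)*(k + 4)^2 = k^4 + 8*k^3 + 12*k^2 - 32*k - 64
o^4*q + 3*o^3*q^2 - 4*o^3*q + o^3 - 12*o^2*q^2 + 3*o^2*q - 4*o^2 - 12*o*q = o*(o - 4)*(o + 3*q)*(o*q + 1)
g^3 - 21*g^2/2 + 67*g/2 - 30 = (g - 5)*(g - 4)*(g - 3/2)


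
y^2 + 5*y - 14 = (y - 2)*(y + 7)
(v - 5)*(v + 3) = v^2 - 2*v - 15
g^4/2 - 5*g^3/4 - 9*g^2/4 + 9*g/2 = g*(g/2 + 1)*(g - 3)*(g - 3/2)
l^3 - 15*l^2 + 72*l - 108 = (l - 6)^2*(l - 3)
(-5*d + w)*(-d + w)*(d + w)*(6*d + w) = 30*d^4 - d^3*w - 31*d^2*w^2 + d*w^3 + w^4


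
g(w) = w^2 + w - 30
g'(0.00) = 1.00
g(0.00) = -30.00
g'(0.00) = 1.00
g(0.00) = -30.00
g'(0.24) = 1.48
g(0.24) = -29.70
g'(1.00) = 3.00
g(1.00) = -28.00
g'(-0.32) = 0.36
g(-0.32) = -30.22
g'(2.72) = 6.44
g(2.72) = -19.88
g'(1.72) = 4.44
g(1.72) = -25.32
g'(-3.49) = -5.98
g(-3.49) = -21.31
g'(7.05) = 15.10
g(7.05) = 26.75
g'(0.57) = 2.14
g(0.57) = -29.11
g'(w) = 2*w + 1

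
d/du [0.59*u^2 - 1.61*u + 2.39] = 1.18*u - 1.61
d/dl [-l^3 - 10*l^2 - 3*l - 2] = -3*l^2 - 20*l - 3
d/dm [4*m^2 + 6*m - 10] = 8*m + 6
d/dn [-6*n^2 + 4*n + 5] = 4 - 12*n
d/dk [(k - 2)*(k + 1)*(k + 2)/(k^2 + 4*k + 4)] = k*(k + 4)/(k^2 + 4*k + 4)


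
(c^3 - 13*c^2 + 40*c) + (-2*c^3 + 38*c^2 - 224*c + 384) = -c^3 + 25*c^2 - 184*c + 384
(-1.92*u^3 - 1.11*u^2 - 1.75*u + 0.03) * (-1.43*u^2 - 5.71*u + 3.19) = 2.7456*u^5 + 12.5505*u^4 + 2.7158*u^3 + 6.4087*u^2 - 5.7538*u + 0.0957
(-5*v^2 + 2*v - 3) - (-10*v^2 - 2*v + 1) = 5*v^2 + 4*v - 4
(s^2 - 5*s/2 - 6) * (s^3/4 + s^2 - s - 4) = s^5/4 + 3*s^4/8 - 5*s^3 - 15*s^2/2 + 16*s + 24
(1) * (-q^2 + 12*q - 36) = -q^2 + 12*q - 36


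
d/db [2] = 0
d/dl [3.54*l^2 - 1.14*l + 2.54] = 7.08*l - 1.14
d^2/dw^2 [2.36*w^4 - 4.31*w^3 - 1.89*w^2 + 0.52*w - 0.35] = 28.32*w^2 - 25.86*w - 3.78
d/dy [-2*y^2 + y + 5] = 1 - 4*y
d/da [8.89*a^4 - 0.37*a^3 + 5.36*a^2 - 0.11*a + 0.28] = 35.56*a^3 - 1.11*a^2 + 10.72*a - 0.11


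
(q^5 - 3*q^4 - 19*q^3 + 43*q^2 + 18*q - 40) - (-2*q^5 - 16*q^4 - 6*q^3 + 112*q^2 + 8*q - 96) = 3*q^5 + 13*q^4 - 13*q^3 - 69*q^2 + 10*q + 56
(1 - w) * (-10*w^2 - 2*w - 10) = 10*w^3 - 8*w^2 + 8*w - 10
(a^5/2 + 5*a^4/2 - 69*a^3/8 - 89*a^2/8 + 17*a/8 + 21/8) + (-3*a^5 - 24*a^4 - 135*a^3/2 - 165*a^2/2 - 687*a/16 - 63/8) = -5*a^5/2 - 43*a^4/2 - 609*a^3/8 - 749*a^2/8 - 653*a/16 - 21/4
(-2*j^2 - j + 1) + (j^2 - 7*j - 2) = -j^2 - 8*j - 1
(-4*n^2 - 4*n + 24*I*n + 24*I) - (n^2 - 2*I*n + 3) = -5*n^2 - 4*n + 26*I*n - 3 + 24*I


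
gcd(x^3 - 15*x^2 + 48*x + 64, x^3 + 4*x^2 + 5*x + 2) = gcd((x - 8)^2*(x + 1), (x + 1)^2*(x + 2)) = x + 1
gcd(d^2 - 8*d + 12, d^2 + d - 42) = d - 6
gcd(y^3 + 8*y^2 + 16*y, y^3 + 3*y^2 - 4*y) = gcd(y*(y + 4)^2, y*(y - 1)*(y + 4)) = y^2 + 4*y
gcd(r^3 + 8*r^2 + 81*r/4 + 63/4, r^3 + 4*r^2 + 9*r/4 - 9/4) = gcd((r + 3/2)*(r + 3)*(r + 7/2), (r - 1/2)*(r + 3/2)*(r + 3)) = r^2 + 9*r/2 + 9/2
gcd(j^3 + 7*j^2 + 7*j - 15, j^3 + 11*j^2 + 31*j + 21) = j + 3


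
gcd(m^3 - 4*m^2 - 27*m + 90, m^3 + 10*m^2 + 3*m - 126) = m - 3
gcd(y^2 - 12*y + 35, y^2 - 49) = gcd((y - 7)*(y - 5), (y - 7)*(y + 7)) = y - 7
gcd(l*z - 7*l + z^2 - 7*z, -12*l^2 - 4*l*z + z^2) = 1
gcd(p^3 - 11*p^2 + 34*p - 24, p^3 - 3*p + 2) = p - 1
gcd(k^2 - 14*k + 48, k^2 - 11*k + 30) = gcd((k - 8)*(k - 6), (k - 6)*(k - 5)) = k - 6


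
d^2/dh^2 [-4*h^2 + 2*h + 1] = -8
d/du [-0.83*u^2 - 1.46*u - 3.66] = -1.66*u - 1.46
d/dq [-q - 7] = -1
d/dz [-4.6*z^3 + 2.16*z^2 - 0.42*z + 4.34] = -13.8*z^2 + 4.32*z - 0.42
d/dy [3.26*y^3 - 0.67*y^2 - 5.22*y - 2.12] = 9.78*y^2 - 1.34*y - 5.22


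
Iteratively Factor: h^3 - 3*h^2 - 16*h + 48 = (h + 4)*(h^2 - 7*h + 12) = (h - 3)*(h + 4)*(h - 4)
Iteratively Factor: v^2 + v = (v)*(v + 1)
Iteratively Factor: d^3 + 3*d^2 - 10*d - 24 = (d + 2)*(d^2 + d - 12) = (d - 3)*(d + 2)*(d + 4)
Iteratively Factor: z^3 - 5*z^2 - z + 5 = (z - 1)*(z^2 - 4*z - 5) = (z - 1)*(z + 1)*(z - 5)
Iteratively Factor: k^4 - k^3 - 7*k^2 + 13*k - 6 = (k - 1)*(k^3 - 7*k + 6) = (k - 2)*(k - 1)*(k^2 + 2*k - 3) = (k - 2)*(k - 1)*(k + 3)*(k - 1)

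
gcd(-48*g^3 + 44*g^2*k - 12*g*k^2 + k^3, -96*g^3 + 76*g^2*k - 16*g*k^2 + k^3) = 12*g^2 - 8*g*k + k^2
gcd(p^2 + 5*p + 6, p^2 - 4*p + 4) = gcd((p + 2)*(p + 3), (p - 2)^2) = 1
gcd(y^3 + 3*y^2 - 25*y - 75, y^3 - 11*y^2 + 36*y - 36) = 1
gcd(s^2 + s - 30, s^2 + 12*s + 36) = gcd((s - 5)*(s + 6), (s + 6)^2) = s + 6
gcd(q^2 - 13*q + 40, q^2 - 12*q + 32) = q - 8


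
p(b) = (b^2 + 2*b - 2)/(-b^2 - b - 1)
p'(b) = (2*b + 1)*(b^2 + 2*b - 2)/(-b^2 - b - 1)^2 + (2*b + 2)/(-b^2 - b - 1) = (b^2 - 6*b - 4)/(b^4 + 2*b^3 + 3*b^2 + 2*b + 1)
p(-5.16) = -0.64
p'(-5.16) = 0.11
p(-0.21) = 2.85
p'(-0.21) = -3.87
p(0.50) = 0.43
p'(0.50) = -2.20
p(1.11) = -0.43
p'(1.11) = -0.84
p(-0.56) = 3.72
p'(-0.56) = -0.57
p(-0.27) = 3.07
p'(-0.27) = -3.58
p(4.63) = -1.06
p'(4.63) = -0.01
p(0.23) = 1.16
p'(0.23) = -3.24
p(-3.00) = -0.14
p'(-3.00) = 0.47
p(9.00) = -1.07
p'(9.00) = 0.00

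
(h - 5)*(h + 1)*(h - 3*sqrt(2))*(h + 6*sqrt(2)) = h^4 - 4*h^3 + 3*sqrt(2)*h^3 - 41*h^2 - 12*sqrt(2)*h^2 - 15*sqrt(2)*h + 144*h + 180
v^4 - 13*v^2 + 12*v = v*(v - 3)*(v - 1)*(v + 4)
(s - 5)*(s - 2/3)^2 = s^3 - 19*s^2/3 + 64*s/9 - 20/9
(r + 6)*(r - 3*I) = r^2 + 6*r - 3*I*r - 18*I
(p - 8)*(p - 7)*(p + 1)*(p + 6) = p^4 - 8*p^3 - 43*p^2 + 302*p + 336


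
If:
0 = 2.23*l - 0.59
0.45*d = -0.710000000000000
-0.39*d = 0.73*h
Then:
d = -1.58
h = 0.84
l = 0.26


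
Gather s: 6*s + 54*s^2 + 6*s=54*s^2 + 12*s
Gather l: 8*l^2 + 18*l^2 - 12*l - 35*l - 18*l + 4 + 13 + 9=26*l^2 - 65*l + 26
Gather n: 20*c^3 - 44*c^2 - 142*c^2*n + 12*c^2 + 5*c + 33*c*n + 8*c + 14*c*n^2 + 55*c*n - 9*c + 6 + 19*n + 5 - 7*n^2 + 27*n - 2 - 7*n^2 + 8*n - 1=20*c^3 - 32*c^2 + 4*c + n^2*(14*c - 14) + n*(-142*c^2 + 88*c + 54) + 8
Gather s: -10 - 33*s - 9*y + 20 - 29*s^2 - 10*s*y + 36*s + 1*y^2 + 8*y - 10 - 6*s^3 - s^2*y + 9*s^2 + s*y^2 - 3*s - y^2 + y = -6*s^3 + s^2*(-y - 20) + s*(y^2 - 10*y)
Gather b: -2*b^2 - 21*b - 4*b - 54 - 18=-2*b^2 - 25*b - 72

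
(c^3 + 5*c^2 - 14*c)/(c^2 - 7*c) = (c^2 + 5*c - 14)/(c - 7)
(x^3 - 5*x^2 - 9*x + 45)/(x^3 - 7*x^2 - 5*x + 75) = (x - 3)/(x - 5)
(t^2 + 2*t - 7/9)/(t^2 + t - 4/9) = (3*t + 7)/(3*t + 4)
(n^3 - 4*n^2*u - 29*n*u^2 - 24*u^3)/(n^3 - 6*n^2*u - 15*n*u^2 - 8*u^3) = (n + 3*u)/(n + u)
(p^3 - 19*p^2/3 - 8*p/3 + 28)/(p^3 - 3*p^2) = (3*p^3 - 19*p^2 - 8*p + 84)/(3*p^2*(p - 3))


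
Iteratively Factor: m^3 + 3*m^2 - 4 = (m + 2)*(m^2 + m - 2) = (m + 2)^2*(m - 1)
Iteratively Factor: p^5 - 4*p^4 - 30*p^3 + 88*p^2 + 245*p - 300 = (p - 5)*(p^4 + p^3 - 25*p^2 - 37*p + 60) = (p - 5)*(p + 3)*(p^3 - 2*p^2 - 19*p + 20) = (p - 5)*(p - 1)*(p + 3)*(p^2 - p - 20) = (p - 5)*(p - 1)*(p + 3)*(p + 4)*(p - 5)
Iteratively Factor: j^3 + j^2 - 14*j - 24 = (j - 4)*(j^2 + 5*j + 6) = (j - 4)*(j + 2)*(j + 3)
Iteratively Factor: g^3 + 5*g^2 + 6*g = (g + 2)*(g^2 + 3*g) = g*(g + 2)*(g + 3)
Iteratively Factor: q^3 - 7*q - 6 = (q + 2)*(q^2 - 2*q - 3) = (q - 3)*(q + 2)*(q + 1)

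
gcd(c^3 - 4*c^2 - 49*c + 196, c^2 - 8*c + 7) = c - 7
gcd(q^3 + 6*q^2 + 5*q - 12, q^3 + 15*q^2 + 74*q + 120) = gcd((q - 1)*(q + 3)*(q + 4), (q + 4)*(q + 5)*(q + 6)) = q + 4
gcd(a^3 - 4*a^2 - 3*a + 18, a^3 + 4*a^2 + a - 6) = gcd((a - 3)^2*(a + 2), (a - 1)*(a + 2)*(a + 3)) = a + 2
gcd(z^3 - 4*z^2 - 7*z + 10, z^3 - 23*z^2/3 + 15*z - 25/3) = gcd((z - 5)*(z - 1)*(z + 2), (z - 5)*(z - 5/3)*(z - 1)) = z^2 - 6*z + 5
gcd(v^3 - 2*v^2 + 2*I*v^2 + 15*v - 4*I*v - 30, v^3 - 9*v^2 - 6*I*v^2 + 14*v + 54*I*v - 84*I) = v - 2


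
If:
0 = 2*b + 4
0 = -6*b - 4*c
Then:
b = -2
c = 3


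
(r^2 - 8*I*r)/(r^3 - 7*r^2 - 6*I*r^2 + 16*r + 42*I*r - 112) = r/(r^2 + r*(-7 + 2*I) - 14*I)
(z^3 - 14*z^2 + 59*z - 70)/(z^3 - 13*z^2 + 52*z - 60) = (z - 7)/(z - 6)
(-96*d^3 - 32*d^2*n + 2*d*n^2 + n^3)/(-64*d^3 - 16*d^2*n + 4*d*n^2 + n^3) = (6*d - n)/(4*d - n)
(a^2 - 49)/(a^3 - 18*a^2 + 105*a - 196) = (a + 7)/(a^2 - 11*a + 28)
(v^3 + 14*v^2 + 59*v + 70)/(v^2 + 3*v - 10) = (v^2 + 9*v + 14)/(v - 2)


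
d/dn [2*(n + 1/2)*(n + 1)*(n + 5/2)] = 6*n^2 + 16*n + 17/2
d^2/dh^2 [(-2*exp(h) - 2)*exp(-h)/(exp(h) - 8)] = 2*(-exp(3*h) - 12*exp(2*h) + 24*exp(h) - 64)*exp(-h)/(exp(3*h) - 24*exp(2*h) + 192*exp(h) - 512)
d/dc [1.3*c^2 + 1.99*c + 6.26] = 2.6*c + 1.99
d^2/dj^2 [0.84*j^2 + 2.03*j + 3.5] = 1.68000000000000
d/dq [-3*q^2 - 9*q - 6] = -6*q - 9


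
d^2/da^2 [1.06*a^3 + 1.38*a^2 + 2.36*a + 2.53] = 6.36*a + 2.76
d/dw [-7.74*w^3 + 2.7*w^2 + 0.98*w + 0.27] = -23.22*w^2 + 5.4*w + 0.98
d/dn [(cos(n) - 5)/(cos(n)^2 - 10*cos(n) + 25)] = sin(n)/(cos(n) - 5)^2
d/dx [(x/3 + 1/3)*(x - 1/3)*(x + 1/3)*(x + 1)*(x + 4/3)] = 5*x^4/3 + 40*x^3/9 + 32*x^2/9 + 52*x/81 - 11/81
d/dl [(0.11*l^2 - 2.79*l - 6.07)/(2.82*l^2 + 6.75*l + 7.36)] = (8.6103*l^2 + 35.854*l + 20.4381)/(7.9524*l^4 + 38.07*l^3 + 87.0729*l^2 + 99.36*l + 54.1696)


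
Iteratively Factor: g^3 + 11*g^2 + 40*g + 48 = (g + 4)*(g^2 + 7*g + 12) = (g + 4)^2*(g + 3)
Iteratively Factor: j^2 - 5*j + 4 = (j - 4)*(j - 1)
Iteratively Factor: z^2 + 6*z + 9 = (z + 3)*(z + 3)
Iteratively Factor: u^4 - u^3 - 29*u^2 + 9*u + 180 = (u + 4)*(u^3 - 5*u^2 - 9*u + 45) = (u - 5)*(u + 4)*(u^2 - 9) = (u - 5)*(u + 3)*(u + 4)*(u - 3)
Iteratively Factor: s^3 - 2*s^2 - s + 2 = (s - 2)*(s^2 - 1) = (s - 2)*(s - 1)*(s + 1)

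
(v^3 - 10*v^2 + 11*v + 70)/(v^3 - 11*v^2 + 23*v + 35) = (v + 2)/(v + 1)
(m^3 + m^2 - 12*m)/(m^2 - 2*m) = (m^2 + m - 12)/(m - 2)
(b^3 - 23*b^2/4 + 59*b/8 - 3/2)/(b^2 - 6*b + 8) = (8*b^2 - 14*b + 3)/(8*(b - 2))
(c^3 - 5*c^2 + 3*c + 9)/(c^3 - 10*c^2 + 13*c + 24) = (c - 3)/(c - 8)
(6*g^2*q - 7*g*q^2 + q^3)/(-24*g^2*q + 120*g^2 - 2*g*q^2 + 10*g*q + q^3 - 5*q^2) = q*(-g + q)/(4*g*q - 20*g + q^2 - 5*q)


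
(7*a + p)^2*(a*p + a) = 49*a^3*p + 49*a^3 + 14*a^2*p^2 + 14*a^2*p + a*p^3 + a*p^2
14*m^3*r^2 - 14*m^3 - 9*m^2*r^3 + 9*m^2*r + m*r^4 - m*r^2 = (-7*m + r)*(-2*m + r)*(r - 1)*(m*r + m)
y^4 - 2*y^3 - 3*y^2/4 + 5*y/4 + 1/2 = (y - 2)*(y - 1)*(y + 1/2)^2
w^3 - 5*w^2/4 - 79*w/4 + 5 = (w - 5)*(w - 1/4)*(w + 4)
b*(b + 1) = b^2 + b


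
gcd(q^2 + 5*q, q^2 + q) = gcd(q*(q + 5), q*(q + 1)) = q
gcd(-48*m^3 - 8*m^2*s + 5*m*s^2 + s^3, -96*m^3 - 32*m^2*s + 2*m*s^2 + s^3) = 16*m^2 + 8*m*s + s^2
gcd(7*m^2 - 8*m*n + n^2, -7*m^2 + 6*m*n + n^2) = m - n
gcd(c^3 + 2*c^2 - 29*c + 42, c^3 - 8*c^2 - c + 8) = 1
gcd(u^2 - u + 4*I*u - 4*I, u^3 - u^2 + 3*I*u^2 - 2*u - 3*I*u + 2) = u - 1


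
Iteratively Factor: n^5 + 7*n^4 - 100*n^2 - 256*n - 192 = (n + 4)*(n^4 + 3*n^3 - 12*n^2 - 52*n - 48) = (n + 2)*(n + 4)*(n^3 + n^2 - 14*n - 24) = (n + 2)*(n + 3)*(n + 4)*(n^2 - 2*n - 8) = (n + 2)^2*(n + 3)*(n + 4)*(n - 4)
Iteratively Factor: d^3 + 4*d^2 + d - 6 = (d - 1)*(d^2 + 5*d + 6) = (d - 1)*(d + 2)*(d + 3)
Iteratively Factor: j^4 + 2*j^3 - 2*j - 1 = (j + 1)*(j^3 + j^2 - j - 1) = (j + 1)^2*(j^2 - 1) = (j - 1)*(j + 1)^2*(j + 1)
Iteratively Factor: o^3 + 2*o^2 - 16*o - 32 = (o + 2)*(o^2 - 16) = (o - 4)*(o + 2)*(o + 4)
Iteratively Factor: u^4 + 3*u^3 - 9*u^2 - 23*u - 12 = (u + 1)*(u^3 + 2*u^2 - 11*u - 12) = (u + 1)^2*(u^2 + u - 12) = (u - 3)*(u + 1)^2*(u + 4)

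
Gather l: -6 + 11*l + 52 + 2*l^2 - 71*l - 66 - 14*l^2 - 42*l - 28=-12*l^2 - 102*l - 48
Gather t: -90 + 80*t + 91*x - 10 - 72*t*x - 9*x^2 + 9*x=t*(80 - 72*x) - 9*x^2 + 100*x - 100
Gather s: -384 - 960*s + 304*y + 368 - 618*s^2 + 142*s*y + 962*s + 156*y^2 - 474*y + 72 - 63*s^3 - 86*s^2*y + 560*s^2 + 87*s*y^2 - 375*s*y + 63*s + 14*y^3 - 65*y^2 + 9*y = -63*s^3 + s^2*(-86*y - 58) + s*(87*y^2 - 233*y + 65) + 14*y^3 + 91*y^2 - 161*y + 56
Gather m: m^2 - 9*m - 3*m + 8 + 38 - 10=m^2 - 12*m + 36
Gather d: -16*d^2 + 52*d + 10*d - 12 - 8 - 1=-16*d^2 + 62*d - 21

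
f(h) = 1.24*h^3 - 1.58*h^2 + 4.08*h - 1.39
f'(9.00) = 276.96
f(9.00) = 811.31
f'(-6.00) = 156.96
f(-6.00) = -350.59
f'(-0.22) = 4.96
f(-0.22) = -2.38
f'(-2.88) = 44.04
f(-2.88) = -55.87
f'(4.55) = 66.72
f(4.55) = 101.27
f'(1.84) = 10.86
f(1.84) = 8.49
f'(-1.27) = 14.09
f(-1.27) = -11.66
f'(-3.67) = 65.78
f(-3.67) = -98.94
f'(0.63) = 3.57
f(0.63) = 0.86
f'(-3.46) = 59.55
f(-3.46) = -85.78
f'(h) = 3.72*h^2 - 3.16*h + 4.08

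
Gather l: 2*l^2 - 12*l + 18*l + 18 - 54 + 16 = 2*l^2 + 6*l - 20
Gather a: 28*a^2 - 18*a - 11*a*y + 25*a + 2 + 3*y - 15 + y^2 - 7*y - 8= 28*a^2 + a*(7 - 11*y) + y^2 - 4*y - 21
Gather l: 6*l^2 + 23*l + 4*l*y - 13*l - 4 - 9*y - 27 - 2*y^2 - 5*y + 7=6*l^2 + l*(4*y + 10) - 2*y^2 - 14*y - 24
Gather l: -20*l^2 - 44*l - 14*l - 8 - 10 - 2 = -20*l^2 - 58*l - 20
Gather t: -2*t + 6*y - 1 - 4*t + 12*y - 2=-6*t + 18*y - 3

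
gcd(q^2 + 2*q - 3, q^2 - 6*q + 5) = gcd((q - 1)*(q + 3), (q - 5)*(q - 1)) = q - 1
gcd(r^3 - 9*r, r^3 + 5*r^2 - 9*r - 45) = r^2 - 9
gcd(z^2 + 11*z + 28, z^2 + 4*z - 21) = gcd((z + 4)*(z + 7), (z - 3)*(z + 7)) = z + 7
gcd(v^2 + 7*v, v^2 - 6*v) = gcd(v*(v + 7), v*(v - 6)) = v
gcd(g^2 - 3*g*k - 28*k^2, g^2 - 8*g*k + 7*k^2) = g - 7*k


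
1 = 1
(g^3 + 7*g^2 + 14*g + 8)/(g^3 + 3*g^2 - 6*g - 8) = (g + 2)/(g - 2)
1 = 1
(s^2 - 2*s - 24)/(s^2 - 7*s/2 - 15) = 2*(s + 4)/(2*s + 5)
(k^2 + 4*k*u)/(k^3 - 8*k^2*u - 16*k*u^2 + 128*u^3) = k/(k^2 - 12*k*u + 32*u^2)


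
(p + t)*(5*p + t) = 5*p^2 + 6*p*t + t^2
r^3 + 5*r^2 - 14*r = r*(r - 2)*(r + 7)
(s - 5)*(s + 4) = s^2 - s - 20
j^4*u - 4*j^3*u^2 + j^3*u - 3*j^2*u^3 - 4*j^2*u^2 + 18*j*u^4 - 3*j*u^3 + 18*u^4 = (j - 3*u)^2*(j + 2*u)*(j*u + u)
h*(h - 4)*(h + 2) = h^3 - 2*h^2 - 8*h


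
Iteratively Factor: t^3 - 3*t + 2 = (t - 1)*(t^2 + t - 2) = (t - 1)*(t + 2)*(t - 1)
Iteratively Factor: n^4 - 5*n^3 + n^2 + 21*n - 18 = (n - 3)*(n^3 - 2*n^2 - 5*n + 6) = (n - 3)*(n - 1)*(n^2 - n - 6) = (n - 3)*(n - 1)*(n + 2)*(n - 3)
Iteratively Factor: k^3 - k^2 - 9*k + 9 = (k + 3)*(k^2 - 4*k + 3) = (k - 1)*(k + 3)*(k - 3)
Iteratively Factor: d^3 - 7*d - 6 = (d - 3)*(d^2 + 3*d + 2) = (d - 3)*(d + 2)*(d + 1)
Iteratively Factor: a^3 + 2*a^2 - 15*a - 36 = (a + 3)*(a^2 - a - 12) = (a + 3)^2*(a - 4)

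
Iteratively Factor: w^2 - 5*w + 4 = (w - 1)*(w - 4)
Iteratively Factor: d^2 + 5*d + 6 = (d + 3)*(d + 2)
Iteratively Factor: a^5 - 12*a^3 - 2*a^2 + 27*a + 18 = (a - 2)*(a^4 + 2*a^3 - 8*a^2 - 18*a - 9) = (a - 2)*(a + 3)*(a^3 - a^2 - 5*a - 3) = (a - 2)*(a + 1)*(a + 3)*(a^2 - 2*a - 3) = (a - 2)*(a + 1)^2*(a + 3)*(a - 3)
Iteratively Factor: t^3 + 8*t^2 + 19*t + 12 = (t + 4)*(t^2 + 4*t + 3) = (t + 3)*(t + 4)*(t + 1)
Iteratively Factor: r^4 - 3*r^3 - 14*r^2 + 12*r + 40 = (r - 2)*(r^3 - r^2 - 16*r - 20) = (r - 5)*(r - 2)*(r^2 + 4*r + 4) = (r - 5)*(r - 2)*(r + 2)*(r + 2)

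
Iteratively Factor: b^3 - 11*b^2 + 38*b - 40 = (b - 5)*(b^2 - 6*b + 8) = (b - 5)*(b - 2)*(b - 4)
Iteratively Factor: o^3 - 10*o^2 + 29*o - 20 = (o - 5)*(o^2 - 5*o + 4) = (o - 5)*(o - 4)*(o - 1)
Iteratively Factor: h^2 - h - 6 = (h - 3)*(h + 2)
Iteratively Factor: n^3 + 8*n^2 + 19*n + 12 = (n + 4)*(n^2 + 4*n + 3) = (n + 1)*(n + 4)*(n + 3)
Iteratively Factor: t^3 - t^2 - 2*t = (t)*(t^2 - t - 2) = t*(t - 2)*(t + 1)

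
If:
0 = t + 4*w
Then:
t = -4*w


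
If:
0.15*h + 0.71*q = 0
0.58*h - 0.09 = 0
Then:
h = 0.16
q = -0.03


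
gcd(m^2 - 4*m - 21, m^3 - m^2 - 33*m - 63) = m^2 - 4*m - 21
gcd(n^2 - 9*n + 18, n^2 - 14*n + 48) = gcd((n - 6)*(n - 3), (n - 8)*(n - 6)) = n - 6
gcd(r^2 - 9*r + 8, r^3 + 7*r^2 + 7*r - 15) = r - 1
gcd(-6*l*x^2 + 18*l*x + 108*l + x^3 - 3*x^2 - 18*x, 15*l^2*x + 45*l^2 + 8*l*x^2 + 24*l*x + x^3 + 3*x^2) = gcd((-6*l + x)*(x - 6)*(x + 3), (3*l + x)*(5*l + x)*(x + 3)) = x + 3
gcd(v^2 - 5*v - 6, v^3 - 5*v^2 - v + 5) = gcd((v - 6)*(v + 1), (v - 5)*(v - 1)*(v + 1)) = v + 1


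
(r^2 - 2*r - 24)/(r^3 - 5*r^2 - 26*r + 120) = (r + 4)/(r^2 + r - 20)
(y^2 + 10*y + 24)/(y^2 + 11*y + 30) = (y + 4)/(y + 5)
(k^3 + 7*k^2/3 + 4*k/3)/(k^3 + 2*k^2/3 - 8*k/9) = 3*(k + 1)/(3*k - 2)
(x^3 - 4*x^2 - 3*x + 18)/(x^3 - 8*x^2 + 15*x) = (x^2 - x - 6)/(x*(x - 5))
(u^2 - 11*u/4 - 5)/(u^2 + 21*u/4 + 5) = (u - 4)/(u + 4)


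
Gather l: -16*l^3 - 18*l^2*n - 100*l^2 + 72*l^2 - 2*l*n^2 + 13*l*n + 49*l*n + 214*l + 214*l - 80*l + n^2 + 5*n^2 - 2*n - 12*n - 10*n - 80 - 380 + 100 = -16*l^3 + l^2*(-18*n - 28) + l*(-2*n^2 + 62*n + 348) + 6*n^2 - 24*n - 360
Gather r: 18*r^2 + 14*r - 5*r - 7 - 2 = 18*r^2 + 9*r - 9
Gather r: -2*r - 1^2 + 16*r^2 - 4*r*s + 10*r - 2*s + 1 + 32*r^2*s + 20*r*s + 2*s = r^2*(32*s + 16) + r*(16*s + 8)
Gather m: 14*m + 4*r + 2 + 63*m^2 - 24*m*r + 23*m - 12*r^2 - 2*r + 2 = 63*m^2 + m*(37 - 24*r) - 12*r^2 + 2*r + 4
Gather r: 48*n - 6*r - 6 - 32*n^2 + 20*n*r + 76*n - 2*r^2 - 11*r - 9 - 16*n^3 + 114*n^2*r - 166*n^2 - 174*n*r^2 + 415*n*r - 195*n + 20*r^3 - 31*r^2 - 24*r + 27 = -16*n^3 - 198*n^2 - 71*n + 20*r^3 + r^2*(-174*n - 33) + r*(114*n^2 + 435*n - 41) + 12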